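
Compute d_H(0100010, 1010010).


XOR: 1110000
Count of 1s: 3

3


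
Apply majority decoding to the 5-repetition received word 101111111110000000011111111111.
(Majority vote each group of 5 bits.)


Groups: 10111, 11111, 10000, 00001, 11111, 11111
Majority votes: 110011

110011


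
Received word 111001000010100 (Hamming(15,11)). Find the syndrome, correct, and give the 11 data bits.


Syndrome = 0: no error detected

Data: 10100010100 (no errors)


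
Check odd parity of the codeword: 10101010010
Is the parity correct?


Number of 1s: 5

Yes, parity is correct (5 ones)


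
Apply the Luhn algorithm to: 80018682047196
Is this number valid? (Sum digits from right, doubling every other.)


Luhn sum = 55
55 mod 10 = 5

Invalid (Luhn sum mod 10 = 5)


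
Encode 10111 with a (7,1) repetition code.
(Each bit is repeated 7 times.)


Each bit -> 7 copies

11111110000000111111111111111111111


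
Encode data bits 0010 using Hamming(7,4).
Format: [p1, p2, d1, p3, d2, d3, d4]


Parity bits: p1=0, p2=1, p3=1

0101010


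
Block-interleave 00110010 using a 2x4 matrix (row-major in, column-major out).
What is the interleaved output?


Matrix:
  0011
  0010
Read columns: 00001110

00001110


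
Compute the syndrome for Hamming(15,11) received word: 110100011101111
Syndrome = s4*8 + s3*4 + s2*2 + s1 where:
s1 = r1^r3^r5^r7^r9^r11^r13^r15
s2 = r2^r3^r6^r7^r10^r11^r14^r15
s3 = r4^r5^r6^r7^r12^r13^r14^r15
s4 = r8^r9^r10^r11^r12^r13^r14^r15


s1=0, s2=0, s3=1, s4=1

Syndrome = 12 (error at position 12)


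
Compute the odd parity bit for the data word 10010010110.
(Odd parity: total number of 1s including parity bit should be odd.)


Number of 1s in data: 5
Parity bit: 0

0


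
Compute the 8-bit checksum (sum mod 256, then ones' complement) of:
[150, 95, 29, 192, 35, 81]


Sum = 582 mod 256 = 70
Complement = 185

185


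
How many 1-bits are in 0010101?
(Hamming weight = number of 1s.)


Counting 1s in 0010101

3


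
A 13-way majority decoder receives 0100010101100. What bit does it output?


Ones: 5 out of 13
Threshold: 7

0 (5/13 voted 1)


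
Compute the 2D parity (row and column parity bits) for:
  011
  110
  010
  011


Row parities: 0010
Column parities: 100

Row P: 0010, Col P: 100, Corner: 1


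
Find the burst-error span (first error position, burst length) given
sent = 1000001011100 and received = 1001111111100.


XOR: 0001110100000

Burst at position 3, length 5


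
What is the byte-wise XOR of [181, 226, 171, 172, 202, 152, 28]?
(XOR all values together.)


XOR chain: 181 ^ 226 ^ 171 ^ 172 ^ 202 ^ 152 ^ 28 = 30

30


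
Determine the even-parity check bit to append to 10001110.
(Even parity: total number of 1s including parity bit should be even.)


Number of 1s in data: 4
Parity bit: 0

0


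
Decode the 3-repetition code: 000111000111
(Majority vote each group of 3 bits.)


Groups: 000, 111, 000, 111
Majority votes: 0101

0101


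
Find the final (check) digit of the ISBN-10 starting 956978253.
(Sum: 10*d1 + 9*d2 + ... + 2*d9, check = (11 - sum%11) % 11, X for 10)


Weighted sum: 357
357 mod 11 = 5

Check digit: 6


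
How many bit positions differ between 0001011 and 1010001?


XOR: 1011010
Count of 1s: 4

4


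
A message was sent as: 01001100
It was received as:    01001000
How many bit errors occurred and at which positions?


XOR: 00000100

1 error(s) at position(s): 5


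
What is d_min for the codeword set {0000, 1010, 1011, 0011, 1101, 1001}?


Comparing all pairs, minimum distance: 1
Can detect 0 errors, correct 0 errors

1


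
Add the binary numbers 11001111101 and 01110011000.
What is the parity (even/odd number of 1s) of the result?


11001111101 = 1661
01110011000 = 920
Sum = 2581 = 101000010101
1s count = 5

odd parity (5 ones in 101000010101)


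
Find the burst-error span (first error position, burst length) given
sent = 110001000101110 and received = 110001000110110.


XOR: 000000000011000

Burst at position 10, length 2


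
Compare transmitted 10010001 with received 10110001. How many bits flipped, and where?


XOR: 00100000

1 error(s) at position(s): 2


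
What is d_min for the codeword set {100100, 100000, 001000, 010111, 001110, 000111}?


Comparing all pairs, minimum distance: 1
Can detect 0 errors, correct 0 errors

1


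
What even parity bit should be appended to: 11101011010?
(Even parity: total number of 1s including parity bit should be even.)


Number of 1s in data: 7
Parity bit: 1

1


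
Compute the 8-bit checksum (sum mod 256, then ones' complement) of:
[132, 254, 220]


Sum = 606 mod 256 = 94
Complement = 161

161


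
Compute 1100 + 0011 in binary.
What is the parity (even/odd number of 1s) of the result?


1100 = 12
0011 = 3
Sum = 15 = 1111
1s count = 4

even parity (4 ones in 1111)


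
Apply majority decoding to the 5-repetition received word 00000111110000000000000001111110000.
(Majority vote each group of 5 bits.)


Groups: 00000, 11111, 00000, 00000, 00000, 11111, 10000
Majority votes: 0100010

0100010


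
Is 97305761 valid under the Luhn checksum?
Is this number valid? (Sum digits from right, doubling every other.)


Luhn sum = 34
34 mod 10 = 4

Invalid (Luhn sum mod 10 = 4)


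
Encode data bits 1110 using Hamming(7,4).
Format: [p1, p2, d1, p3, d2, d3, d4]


Parity bits: p1=0, p2=0, p3=0

0010110


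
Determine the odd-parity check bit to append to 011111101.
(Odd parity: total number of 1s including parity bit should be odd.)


Number of 1s in data: 7
Parity bit: 0

0


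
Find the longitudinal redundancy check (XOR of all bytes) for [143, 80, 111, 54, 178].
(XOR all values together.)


XOR chain: 143 ^ 80 ^ 111 ^ 54 ^ 178 = 52

52


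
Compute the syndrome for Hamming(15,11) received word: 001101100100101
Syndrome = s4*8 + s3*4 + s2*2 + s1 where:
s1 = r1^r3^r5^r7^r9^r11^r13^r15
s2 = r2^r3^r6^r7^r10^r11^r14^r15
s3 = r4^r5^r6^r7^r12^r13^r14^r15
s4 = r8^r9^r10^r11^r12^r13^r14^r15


s1=0, s2=1, s3=1, s4=1

Syndrome = 14 (error at position 14)


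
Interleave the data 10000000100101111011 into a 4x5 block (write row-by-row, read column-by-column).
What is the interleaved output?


Matrix:
  10000
  00010
  01011
  11011
Read columns: 10010011000001110011

10010011000001110011


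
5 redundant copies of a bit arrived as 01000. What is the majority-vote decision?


Ones: 1 out of 5
Threshold: 3

0 (1/5 voted 1)


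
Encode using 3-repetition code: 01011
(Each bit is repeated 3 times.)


Each bit -> 3 copies

000111000111111


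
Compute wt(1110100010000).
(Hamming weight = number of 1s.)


Counting 1s in 1110100010000

5


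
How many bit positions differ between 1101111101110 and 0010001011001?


XOR: 1111110110111
Count of 1s: 11

11


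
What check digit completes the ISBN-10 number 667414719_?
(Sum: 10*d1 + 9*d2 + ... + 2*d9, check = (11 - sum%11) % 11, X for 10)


Weighted sum: 273
273 mod 11 = 9

Check digit: 2


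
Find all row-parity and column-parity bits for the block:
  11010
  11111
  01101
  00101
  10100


Row parities: 11100
Column parities: 11001

Row P: 11100, Col P: 11001, Corner: 1


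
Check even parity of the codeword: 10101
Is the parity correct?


Number of 1s: 3

No, parity error (3 ones)


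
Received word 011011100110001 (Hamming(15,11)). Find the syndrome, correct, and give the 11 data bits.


Syndrome = 11: error at position 11

Data: 11110100001 (corrected bit 11)


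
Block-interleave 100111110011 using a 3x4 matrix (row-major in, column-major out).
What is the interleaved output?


Matrix:
  1001
  1111
  0011
Read columns: 110010011111

110010011111


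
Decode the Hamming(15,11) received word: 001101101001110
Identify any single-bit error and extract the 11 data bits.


Syndrome = 0: no error detected

Data: 10111001110 (no errors)


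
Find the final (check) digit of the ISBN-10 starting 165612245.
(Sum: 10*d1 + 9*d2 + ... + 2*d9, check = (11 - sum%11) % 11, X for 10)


Weighted sum: 192
192 mod 11 = 5

Check digit: 6


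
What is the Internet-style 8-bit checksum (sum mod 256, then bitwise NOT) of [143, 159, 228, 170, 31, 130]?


Sum = 861 mod 256 = 93
Complement = 162

162


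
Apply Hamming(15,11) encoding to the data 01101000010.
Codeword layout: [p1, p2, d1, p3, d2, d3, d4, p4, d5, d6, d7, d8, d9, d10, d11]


Parity bits: p1=0, p2=0, p3=1, p4=0

000111001000010


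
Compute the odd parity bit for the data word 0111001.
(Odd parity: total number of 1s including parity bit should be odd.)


Number of 1s in data: 4
Parity bit: 1

1


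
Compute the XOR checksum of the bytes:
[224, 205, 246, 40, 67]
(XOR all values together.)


XOR chain: 224 ^ 205 ^ 246 ^ 40 ^ 67 = 176

176


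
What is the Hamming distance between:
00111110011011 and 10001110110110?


XOR: 10110000101101
Count of 1s: 7

7


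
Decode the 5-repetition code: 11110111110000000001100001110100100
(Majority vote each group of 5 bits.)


Groups: 11110, 11111, 00000, 00001, 10000, 11101, 00100
Majority votes: 1100010

1100010


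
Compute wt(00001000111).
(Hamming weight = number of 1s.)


Counting 1s in 00001000111

4


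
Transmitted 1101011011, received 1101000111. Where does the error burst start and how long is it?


XOR: 0000011100

Burst at position 5, length 3


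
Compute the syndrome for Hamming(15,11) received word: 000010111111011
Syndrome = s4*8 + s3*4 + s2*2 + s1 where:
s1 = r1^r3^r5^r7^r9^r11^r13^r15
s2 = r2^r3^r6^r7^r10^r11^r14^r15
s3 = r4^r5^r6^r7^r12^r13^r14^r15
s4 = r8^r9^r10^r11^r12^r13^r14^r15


s1=1, s2=1, s3=1, s4=1

Syndrome = 15 (error at position 15)


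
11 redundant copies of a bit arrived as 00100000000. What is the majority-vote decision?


Ones: 1 out of 11
Threshold: 6

0 (1/11 voted 1)


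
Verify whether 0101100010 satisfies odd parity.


Number of 1s: 4

No, parity error (4 ones)


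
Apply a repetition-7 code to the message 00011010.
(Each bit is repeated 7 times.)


Each bit -> 7 copies

00000000000000000000011111111111111000000011111110000000


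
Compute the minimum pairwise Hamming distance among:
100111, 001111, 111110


Comparing all pairs, minimum distance: 2
Can detect 1 errors, correct 0 errors

2


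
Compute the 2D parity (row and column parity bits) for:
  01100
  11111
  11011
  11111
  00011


Row parities: 01010
Column parities: 10100

Row P: 01010, Col P: 10100, Corner: 0


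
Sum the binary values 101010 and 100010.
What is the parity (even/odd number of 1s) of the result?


101010 = 42
100010 = 34
Sum = 76 = 1001100
1s count = 3

odd parity (3 ones in 1001100)


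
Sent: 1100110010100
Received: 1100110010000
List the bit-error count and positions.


XOR: 0000000000100

1 error(s) at position(s): 10


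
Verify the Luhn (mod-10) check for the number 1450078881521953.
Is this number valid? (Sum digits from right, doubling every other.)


Luhn sum = 55
55 mod 10 = 5

Invalid (Luhn sum mod 10 = 5)


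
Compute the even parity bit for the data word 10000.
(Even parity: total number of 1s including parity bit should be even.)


Number of 1s in data: 1
Parity bit: 1

1


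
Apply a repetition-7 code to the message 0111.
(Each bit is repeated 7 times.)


Each bit -> 7 copies

0000000111111111111111111111


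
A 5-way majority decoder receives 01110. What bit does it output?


Ones: 3 out of 5
Threshold: 3

1 (3/5 voted 1)


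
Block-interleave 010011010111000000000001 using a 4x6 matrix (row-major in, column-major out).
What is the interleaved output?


Matrix:
  010011
  010111
  000000
  000001
Read columns: 000011000000010011001101

000011000000010011001101


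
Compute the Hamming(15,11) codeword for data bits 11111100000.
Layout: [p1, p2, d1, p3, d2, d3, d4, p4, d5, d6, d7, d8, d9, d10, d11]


Parity bits: p1=0, p2=0, p3=1, p4=0

001111101100000


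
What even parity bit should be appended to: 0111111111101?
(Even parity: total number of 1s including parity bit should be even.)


Number of 1s in data: 11
Parity bit: 1

1


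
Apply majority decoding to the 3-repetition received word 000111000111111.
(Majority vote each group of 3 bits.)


Groups: 000, 111, 000, 111, 111
Majority votes: 01011

01011


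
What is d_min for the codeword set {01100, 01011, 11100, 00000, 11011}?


Comparing all pairs, minimum distance: 1
Can detect 0 errors, correct 0 errors

1


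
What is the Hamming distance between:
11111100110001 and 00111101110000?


XOR: 11000001000001
Count of 1s: 4

4


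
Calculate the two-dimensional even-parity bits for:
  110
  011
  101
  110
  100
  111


Row parities: 000011
Column parities: 101

Row P: 000011, Col P: 101, Corner: 0


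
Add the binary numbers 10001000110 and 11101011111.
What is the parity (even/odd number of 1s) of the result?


10001000110 = 1094
11101011111 = 1887
Sum = 2981 = 101110100101
1s count = 7

odd parity (7 ones in 101110100101)


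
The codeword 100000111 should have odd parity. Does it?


Number of 1s: 4

No, parity error (4 ones)


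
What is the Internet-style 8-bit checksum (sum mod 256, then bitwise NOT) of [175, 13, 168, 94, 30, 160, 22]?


Sum = 662 mod 256 = 150
Complement = 105

105


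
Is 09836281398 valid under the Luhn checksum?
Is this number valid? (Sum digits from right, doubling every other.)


Luhn sum = 63
63 mod 10 = 3

Invalid (Luhn sum mod 10 = 3)


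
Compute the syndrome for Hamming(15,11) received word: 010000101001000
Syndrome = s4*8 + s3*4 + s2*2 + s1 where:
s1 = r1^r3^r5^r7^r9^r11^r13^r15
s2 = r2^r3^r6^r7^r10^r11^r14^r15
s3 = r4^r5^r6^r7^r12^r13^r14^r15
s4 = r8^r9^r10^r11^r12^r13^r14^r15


s1=0, s2=0, s3=0, s4=0

Syndrome = 0 (no error)


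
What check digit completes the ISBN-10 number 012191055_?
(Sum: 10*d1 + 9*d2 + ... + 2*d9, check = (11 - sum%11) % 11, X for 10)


Weighted sum: 116
116 mod 11 = 6

Check digit: 5


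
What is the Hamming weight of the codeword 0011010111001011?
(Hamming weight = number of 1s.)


Counting 1s in 0011010111001011

9


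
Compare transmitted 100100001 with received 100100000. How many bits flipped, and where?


XOR: 000000001

1 error(s) at position(s): 8


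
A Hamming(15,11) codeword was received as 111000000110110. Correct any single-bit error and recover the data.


Syndrome = 2: error at position 2

Data: 10000110110 (corrected bit 2)


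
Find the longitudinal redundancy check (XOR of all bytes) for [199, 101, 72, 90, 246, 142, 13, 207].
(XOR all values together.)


XOR chain: 199 ^ 101 ^ 72 ^ 90 ^ 246 ^ 142 ^ 13 ^ 207 = 10

10


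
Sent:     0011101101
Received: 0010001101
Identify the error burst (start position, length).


XOR: 0001100000

Burst at position 3, length 2


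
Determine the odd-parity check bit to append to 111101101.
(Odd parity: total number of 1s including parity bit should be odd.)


Number of 1s in data: 7
Parity bit: 0

0


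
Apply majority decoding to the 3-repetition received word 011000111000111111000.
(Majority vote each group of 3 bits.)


Groups: 011, 000, 111, 000, 111, 111, 000
Majority votes: 1010110

1010110


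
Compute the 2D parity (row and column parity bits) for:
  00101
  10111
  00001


Row parities: 001
Column parities: 10011

Row P: 001, Col P: 10011, Corner: 1


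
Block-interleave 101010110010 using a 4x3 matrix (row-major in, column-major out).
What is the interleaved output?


Matrix:
  101
  010
  110
  010
Read columns: 101001111000

101001111000


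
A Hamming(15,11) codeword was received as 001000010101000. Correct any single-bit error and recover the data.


Syndrome = 13: error at position 13

Data: 10000101100 (corrected bit 13)


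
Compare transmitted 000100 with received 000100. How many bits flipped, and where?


XOR: 000000

0 errors (received matches sent)


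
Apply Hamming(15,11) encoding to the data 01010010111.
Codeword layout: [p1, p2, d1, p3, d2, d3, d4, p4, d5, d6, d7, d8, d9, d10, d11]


Parity bits: p1=1, p2=0, p3=1, p4=0

100110100010111


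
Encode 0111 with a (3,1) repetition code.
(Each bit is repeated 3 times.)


Each bit -> 3 copies

000111111111


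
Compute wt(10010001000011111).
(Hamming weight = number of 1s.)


Counting 1s in 10010001000011111

8


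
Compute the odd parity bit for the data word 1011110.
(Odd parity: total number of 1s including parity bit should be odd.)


Number of 1s in data: 5
Parity bit: 0

0


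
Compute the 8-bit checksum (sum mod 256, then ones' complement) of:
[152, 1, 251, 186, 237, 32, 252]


Sum = 1111 mod 256 = 87
Complement = 168

168


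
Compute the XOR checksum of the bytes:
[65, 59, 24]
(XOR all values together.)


XOR chain: 65 ^ 59 ^ 24 = 98

98


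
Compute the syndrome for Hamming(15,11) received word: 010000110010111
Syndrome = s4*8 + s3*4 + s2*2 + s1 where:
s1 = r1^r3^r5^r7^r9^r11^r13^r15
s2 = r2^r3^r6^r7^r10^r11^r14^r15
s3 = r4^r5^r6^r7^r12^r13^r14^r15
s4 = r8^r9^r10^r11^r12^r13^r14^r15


s1=0, s2=1, s3=0, s4=1

Syndrome = 10 (error at position 10)


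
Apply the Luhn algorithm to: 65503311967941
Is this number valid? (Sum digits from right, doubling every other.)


Luhn sum = 59
59 mod 10 = 9

Invalid (Luhn sum mod 10 = 9)


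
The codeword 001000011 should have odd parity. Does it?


Number of 1s: 3

Yes, parity is correct (3 ones)


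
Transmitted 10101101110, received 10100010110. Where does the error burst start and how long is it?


XOR: 00001111000

Burst at position 4, length 4


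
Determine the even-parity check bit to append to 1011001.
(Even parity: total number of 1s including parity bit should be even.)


Number of 1s in data: 4
Parity bit: 0

0


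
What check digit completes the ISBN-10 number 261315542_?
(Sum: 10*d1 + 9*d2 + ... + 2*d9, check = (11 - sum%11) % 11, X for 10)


Weighted sum: 170
170 mod 11 = 5

Check digit: 6


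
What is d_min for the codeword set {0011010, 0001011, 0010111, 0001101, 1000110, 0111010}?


Comparing all pairs, minimum distance: 1
Can detect 0 errors, correct 0 errors

1


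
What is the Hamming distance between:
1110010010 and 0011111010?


XOR: 1101101000
Count of 1s: 5

5


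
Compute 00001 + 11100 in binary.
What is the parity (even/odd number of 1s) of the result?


00001 = 1
11100 = 28
Sum = 29 = 11101
1s count = 4

even parity (4 ones in 11101)


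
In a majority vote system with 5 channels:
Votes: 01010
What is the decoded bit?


Ones: 2 out of 5
Threshold: 3

0 (2/5 voted 1)


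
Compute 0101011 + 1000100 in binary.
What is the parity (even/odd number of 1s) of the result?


0101011 = 43
1000100 = 68
Sum = 111 = 1101111
1s count = 6

even parity (6 ones in 1101111)


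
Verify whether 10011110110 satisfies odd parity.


Number of 1s: 7

Yes, parity is correct (7 ones)


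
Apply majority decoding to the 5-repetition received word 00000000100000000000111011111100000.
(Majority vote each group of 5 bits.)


Groups: 00000, 00010, 00000, 00000, 11101, 11111, 00000
Majority votes: 0000110

0000110


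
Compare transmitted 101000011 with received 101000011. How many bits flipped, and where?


XOR: 000000000

0 errors (received matches sent)


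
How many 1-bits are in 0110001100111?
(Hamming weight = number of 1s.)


Counting 1s in 0110001100111

7


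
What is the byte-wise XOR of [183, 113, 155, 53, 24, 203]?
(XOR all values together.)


XOR chain: 183 ^ 113 ^ 155 ^ 53 ^ 24 ^ 203 = 187

187


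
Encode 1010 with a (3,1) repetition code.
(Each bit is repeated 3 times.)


Each bit -> 3 copies

111000111000


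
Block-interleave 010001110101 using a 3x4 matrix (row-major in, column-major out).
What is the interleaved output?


Matrix:
  0100
  0111
  0101
Read columns: 000111010011

000111010011


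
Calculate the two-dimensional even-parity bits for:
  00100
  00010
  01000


Row parities: 111
Column parities: 01110

Row P: 111, Col P: 01110, Corner: 1


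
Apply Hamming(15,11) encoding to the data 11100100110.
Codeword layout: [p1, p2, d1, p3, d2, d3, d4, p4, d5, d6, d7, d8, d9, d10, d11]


Parity bits: p1=1, p2=0, p3=0, p4=1

101011010100110


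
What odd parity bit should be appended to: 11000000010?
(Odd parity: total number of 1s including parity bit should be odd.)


Number of 1s in data: 3
Parity bit: 0

0


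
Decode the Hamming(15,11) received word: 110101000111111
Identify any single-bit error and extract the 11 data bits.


Syndrome = 0: no error detected

Data: 00100111111 (no errors)


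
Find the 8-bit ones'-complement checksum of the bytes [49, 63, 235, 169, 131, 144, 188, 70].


Sum = 1049 mod 256 = 25
Complement = 230

230


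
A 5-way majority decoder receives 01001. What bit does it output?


Ones: 2 out of 5
Threshold: 3

0 (2/5 voted 1)


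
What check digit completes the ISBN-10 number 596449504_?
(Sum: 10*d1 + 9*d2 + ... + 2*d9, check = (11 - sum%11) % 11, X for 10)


Weighted sum: 304
304 mod 11 = 7

Check digit: 4


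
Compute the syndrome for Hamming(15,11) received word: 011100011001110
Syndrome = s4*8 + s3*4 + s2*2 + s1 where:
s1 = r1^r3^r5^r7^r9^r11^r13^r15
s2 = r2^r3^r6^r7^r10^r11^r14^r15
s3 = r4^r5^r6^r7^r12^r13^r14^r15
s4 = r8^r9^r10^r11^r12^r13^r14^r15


s1=1, s2=1, s3=0, s4=1

Syndrome = 11 (error at position 11)


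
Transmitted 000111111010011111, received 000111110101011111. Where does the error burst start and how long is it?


XOR: 000000001111000000

Burst at position 8, length 4


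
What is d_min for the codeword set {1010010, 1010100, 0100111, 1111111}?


Comparing all pairs, minimum distance: 2
Can detect 1 errors, correct 0 errors

2


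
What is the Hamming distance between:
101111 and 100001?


XOR: 001110
Count of 1s: 3

3


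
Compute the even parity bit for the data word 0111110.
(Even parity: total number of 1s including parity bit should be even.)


Number of 1s in data: 5
Parity bit: 1

1


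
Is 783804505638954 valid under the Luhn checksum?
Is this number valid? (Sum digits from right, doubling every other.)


Luhn sum = 69
69 mod 10 = 9

Invalid (Luhn sum mod 10 = 9)


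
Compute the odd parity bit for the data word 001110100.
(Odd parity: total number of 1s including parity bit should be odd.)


Number of 1s in data: 4
Parity bit: 1

1


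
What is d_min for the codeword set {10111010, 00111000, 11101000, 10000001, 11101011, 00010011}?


Comparing all pairs, minimum distance: 2
Can detect 1 errors, correct 0 errors

2


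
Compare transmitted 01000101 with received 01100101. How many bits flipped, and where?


XOR: 00100000

1 error(s) at position(s): 2


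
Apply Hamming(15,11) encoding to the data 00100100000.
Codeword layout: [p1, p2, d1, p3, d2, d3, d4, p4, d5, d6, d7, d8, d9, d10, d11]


Parity bits: p1=0, p2=0, p3=1, p4=1

000101010100000


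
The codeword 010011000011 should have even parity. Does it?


Number of 1s: 5

No, parity error (5 ones)


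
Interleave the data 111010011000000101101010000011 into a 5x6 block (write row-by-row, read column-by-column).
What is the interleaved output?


Matrix:
  111010
  011000
  000101
  101010
  000011
Read columns: 100101100011010001001001100101

100101100011010001001001100101


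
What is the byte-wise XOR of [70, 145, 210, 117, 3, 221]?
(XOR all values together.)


XOR chain: 70 ^ 145 ^ 210 ^ 117 ^ 3 ^ 221 = 174

174


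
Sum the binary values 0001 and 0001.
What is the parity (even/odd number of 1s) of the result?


0001 = 1
0001 = 1
Sum = 2 = 10
1s count = 1

odd parity (1 ones in 10)


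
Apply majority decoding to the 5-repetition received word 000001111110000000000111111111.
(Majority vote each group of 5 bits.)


Groups: 00000, 11111, 10000, 00000, 01111, 11111
Majority votes: 010011

010011


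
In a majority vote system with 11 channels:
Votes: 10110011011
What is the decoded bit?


Ones: 7 out of 11
Threshold: 6

1 (7/11 voted 1)


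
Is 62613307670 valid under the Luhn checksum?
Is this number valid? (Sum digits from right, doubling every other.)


Luhn sum = 43
43 mod 10 = 3

Invalid (Luhn sum mod 10 = 3)


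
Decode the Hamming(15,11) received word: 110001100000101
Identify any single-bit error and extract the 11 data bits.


Syndrome = 0: no error detected

Data: 00110000101 (no errors)


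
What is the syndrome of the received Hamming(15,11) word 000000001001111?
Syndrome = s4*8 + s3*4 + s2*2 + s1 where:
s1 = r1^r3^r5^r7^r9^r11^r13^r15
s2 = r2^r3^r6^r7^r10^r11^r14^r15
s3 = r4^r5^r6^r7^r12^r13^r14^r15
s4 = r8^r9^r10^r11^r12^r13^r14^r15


s1=1, s2=0, s3=0, s4=1

Syndrome = 9 (error at position 9)


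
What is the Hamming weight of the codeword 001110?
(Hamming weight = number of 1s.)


Counting 1s in 001110

3


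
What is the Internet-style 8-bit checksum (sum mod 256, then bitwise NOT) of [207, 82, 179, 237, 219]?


Sum = 924 mod 256 = 156
Complement = 99

99


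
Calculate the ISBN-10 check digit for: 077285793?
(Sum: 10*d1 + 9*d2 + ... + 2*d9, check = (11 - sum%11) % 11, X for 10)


Weighted sum: 267
267 mod 11 = 3

Check digit: 8


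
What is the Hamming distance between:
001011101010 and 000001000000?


XOR: 001010101010
Count of 1s: 5

5


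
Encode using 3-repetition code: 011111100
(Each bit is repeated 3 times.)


Each bit -> 3 copies

000111111111111111111000000


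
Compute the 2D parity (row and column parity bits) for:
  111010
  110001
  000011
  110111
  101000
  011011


Row parities: 010100
Column parities: 001100

Row P: 010100, Col P: 001100, Corner: 0


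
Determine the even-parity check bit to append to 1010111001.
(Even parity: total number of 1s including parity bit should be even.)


Number of 1s in data: 6
Parity bit: 0

0


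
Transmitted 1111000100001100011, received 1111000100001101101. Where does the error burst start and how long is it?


XOR: 0000000000000001110

Burst at position 15, length 3


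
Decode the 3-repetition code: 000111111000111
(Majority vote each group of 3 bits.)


Groups: 000, 111, 111, 000, 111
Majority votes: 01101

01101


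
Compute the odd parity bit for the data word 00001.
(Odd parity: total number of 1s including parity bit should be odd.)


Number of 1s in data: 1
Parity bit: 0

0


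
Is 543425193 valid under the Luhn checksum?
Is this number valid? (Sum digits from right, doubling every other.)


Luhn sum = 40
40 mod 10 = 0

Valid (Luhn sum mod 10 = 0)


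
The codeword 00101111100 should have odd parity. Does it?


Number of 1s: 6

No, parity error (6 ones)


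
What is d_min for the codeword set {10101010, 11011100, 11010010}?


Comparing all pairs, minimum distance: 3
Can detect 2 errors, correct 1 errors

3


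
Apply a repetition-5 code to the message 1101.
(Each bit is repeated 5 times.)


Each bit -> 5 copies

11111111110000011111


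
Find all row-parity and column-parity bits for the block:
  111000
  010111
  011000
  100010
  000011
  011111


Row parities: 100001
Column parities: 001001

Row P: 100001, Col P: 001001, Corner: 0


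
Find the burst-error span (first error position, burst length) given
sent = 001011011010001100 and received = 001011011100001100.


XOR: 000000000110000000

Burst at position 9, length 2


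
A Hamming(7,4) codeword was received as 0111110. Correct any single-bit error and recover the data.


Syndrome = 6: error at position 6

Data: 1100 (corrected bit 6)


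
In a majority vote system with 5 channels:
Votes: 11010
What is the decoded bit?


Ones: 3 out of 5
Threshold: 3

1 (3/5 voted 1)


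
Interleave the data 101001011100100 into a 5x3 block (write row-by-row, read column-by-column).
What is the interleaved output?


Matrix:
  101
  001
  011
  100
  100
Read columns: 100110010011100

100110010011100


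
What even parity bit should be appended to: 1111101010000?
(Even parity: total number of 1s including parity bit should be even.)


Number of 1s in data: 7
Parity bit: 1

1


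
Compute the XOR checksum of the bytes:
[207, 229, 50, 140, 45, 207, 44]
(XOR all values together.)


XOR chain: 207 ^ 229 ^ 50 ^ 140 ^ 45 ^ 207 ^ 44 = 90

90


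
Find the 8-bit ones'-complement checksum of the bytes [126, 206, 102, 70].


Sum = 504 mod 256 = 248
Complement = 7

7


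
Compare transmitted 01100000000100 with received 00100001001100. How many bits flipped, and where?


XOR: 01000001001000

3 error(s) at position(s): 1, 7, 10


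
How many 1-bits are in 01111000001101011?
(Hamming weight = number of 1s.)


Counting 1s in 01111000001101011

9


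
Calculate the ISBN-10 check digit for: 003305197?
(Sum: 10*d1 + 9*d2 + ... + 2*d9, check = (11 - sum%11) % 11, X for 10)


Weighted sum: 115
115 mod 11 = 5

Check digit: 6


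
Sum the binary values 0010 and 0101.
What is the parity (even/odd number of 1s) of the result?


0010 = 2
0101 = 5
Sum = 7 = 111
1s count = 3

odd parity (3 ones in 111)


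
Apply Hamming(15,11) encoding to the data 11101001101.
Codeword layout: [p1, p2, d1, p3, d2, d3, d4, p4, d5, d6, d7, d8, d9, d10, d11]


Parity bits: p1=1, p2=1, p3=1, p4=0

111111001001101


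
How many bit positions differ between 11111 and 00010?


XOR: 11101
Count of 1s: 4

4


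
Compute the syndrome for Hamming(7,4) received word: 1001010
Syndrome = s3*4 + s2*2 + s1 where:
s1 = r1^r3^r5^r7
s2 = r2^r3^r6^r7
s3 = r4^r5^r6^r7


s1=1, s2=1, s3=0

Syndrome = 3 (error at position 3)


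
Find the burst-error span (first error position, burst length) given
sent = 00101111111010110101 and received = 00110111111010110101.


XOR: 00011000000000000000

Burst at position 3, length 2


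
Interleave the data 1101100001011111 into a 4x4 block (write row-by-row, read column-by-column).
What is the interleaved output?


Matrix:
  1101
  1000
  0101
  1111
Read columns: 1101101100011011

1101101100011011


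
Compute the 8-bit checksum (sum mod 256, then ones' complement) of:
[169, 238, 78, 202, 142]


Sum = 829 mod 256 = 61
Complement = 194

194


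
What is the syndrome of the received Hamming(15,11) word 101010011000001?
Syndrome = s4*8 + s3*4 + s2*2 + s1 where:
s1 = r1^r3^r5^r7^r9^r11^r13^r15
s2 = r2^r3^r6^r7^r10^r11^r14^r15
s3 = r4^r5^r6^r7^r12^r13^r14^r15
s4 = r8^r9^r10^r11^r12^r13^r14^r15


s1=1, s2=0, s3=0, s4=1

Syndrome = 9 (error at position 9)


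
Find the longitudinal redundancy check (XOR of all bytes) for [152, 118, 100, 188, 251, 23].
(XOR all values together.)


XOR chain: 152 ^ 118 ^ 100 ^ 188 ^ 251 ^ 23 = 218

218


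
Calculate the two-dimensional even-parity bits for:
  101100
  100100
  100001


Row parities: 100
Column parities: 101001

Row P: 100, Col P: 101001, Corner: 1


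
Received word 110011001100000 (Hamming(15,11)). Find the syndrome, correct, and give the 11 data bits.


Syndrome = 3: error at position 3

Data: 11101100000 (corrected bit 3)


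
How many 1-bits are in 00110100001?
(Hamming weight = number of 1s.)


Counting 1s in 00110100001

4


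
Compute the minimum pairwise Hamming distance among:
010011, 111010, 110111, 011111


Comparing all pairs, minimum distance: 2
Can detect 1 errors, correct 0 errors

2


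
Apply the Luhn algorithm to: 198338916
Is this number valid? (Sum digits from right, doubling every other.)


Luhn sum = 51
51 mod 10 = 1

Invalid (Luhn sum mod 10 = 1)


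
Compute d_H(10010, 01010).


XOR: 11000
Count of 1s: 2

2


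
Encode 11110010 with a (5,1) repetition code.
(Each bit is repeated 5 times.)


Each bit -> 5 copies

1111111111111111111100000000001111100000


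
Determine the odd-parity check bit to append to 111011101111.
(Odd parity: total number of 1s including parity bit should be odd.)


Number of 1s in data: 10
Parity bit: 1

1


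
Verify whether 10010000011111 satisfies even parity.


Number of 1s: 7

No, parity error (7 ones)


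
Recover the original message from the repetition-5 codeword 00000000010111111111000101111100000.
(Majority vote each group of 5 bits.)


Groups: 00000, 00001, 01111, 11111, 00010, 11111, 00000
Majority votes: 0011010

0011010


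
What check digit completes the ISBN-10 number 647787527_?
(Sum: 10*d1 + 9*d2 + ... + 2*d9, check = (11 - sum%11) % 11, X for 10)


Weighted sum: 324
324 mod 11 = 5

Check digit: 6


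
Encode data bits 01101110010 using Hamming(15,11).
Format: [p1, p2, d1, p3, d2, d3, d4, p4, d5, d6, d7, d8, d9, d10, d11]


Parity bits: p1=1, p2=0, p3=1, p4=0

100111001110010


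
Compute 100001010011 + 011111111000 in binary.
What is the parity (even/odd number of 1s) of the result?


100001010011 = 2131
011111111000 = 2040
Sum = 4171 = 1000001001011
1s count = 5

odd parity (5 ones in 1000001001011)


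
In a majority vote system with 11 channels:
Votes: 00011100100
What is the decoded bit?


Ones: 4 out of 11
Threshold: 6

0 (4/11 voted 1)


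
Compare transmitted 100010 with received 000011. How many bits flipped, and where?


XOR: 100001

2 error(s) at position(s): 0, 5


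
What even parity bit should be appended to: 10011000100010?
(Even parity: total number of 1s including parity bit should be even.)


Number of 1s in data: 5
Parity bit: 1

1


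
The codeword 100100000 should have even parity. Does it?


Number of 1s: 2

Yes, parity is correct (2 ones)


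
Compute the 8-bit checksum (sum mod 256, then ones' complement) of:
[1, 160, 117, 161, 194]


Sum = 633 mod 256 = 121
Complement = 134

134


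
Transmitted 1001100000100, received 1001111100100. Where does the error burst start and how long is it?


XOR: 0000011100000

Burst at position 5, length 3


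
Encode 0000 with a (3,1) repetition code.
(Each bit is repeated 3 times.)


Each bit -> 3 copies

000000000000


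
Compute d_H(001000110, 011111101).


XOR: 010111011
Count of 1s: 6

6


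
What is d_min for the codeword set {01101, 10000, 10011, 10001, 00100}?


Comparing all pairs, minimum distance: 1
Can detect 0 errors, correct 0 errors

1


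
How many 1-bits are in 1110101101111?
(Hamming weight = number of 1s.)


Counting 1s in 1110101101111

10


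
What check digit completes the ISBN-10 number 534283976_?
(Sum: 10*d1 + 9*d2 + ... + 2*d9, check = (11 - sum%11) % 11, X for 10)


Weighted sum: 255
255 mod 11 = 2

Check digit: 9


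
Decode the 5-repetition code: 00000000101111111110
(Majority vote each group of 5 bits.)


Groups: 00000, 00010, 11111, 11110
Majority votes: 0011

0011


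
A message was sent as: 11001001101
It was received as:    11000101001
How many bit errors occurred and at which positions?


XOR: 00001100100

3 error(s) at position(s): 4, 5, 8


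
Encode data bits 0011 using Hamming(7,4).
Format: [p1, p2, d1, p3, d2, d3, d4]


Parity bits: p1=1, p2=0, p3=0

1000011


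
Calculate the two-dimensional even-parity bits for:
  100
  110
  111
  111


Row parities: 1011
Column parities: 010

Row P: 1011, Col P: 010, Corner: 1


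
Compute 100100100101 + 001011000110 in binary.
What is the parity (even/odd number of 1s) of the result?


100100100101 = 2341
001011000110 = 710
Sum = 3051 = 101111101011
1s count = 9

odd parity (9 ones in 101111101011)


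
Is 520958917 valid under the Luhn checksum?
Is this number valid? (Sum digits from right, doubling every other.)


Luhn sum = 48
48 mod 10 = 8

Invalid (Luhn sum mod 10 = 8)


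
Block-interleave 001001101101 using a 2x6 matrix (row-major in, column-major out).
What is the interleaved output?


Matrix:
  001001
  101101
Read columns: 010011010011

010011010011


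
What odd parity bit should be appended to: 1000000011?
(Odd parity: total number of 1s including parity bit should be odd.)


Number of 1s in data: 3
Parity bit: 0

0


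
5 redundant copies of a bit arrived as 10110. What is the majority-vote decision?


Ones: 3 out of 5
Threshold: 3

1 (3/5 voted 1)


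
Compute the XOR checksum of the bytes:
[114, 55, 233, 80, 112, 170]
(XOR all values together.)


XOR chain: 114 ^ 55 ^ 233 ^ 80 ^ 112 ^ 170 = 38

38


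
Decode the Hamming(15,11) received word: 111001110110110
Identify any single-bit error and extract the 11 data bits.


Syndrome = 11: error at position 11

Data: 10110100110 (corrected bit 11)


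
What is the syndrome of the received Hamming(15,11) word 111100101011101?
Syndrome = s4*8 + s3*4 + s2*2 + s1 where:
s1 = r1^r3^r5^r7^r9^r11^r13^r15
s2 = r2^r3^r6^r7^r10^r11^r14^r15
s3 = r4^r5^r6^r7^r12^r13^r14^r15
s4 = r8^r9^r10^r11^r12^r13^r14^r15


s1=1, s2=1, s3=1, s4=1

Syndrome = 15 (error at position 15)


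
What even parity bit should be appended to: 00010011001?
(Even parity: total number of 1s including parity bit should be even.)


Number of 1s in data: 4
Parity bit: 0

0


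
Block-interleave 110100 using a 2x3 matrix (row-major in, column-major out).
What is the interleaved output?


Matrix:
  110
  100
Read columns: 111000

111000


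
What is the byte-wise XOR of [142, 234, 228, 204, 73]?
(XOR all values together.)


XOR chain: 142 ^ 234 ^ 228 ^ 204 ^ 73 = 5

5


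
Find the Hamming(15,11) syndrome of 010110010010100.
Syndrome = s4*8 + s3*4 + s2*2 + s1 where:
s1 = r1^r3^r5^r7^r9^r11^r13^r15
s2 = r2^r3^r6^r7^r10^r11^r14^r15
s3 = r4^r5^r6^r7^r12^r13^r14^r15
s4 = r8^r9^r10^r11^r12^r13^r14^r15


s1=1, s2=0, s3=1, s4=1

Syndrome = 13 (error at position 13)


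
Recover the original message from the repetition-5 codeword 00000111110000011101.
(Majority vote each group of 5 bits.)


Groups: 00000, 11111, 00000, 11101
Majority votes: 0101

0101


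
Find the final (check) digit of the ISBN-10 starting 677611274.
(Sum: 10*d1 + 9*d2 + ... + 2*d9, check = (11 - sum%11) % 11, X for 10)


Weighted sum: 269
269 mod 11 = 5

Check digit: 6


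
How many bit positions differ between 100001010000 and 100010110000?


XOR: 000011100000
Count of 1s: 3

3


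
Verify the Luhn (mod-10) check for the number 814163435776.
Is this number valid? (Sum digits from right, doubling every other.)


Luhn sum = 53
53 mod 10 = 3

Invalid (Luhn sum mod 10 = 3)


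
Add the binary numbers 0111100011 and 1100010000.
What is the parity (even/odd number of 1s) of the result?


0111100011 = 483
1100010000 = 784
Sum = 1267 = 10011110011
1s count = 7

odd parity (7 ones in 10011110011)


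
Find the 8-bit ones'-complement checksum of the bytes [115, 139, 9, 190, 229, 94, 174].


Sum = 950 mod 256 = 182
Complement = 73

73


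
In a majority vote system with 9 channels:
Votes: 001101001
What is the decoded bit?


Ones: 4 out of 9
Threshold: 5

0 (4/9 voted 1)


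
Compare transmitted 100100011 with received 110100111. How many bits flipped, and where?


XOR: 010000100

2 error(s) at position(s): 1, 6


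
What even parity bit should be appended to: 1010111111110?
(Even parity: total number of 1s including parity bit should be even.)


Number of 1s in data: 10
Parity bit: 0

0


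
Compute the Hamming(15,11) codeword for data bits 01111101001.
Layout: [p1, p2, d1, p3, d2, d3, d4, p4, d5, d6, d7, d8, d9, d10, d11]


Parity bits: p1=0, p2=0, p3=1, p4=0

000111101101001


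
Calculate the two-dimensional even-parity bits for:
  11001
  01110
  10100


Row parities: 110
Column parities: 00011

Row P: 110, Col P: 00011, Corner: 0
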